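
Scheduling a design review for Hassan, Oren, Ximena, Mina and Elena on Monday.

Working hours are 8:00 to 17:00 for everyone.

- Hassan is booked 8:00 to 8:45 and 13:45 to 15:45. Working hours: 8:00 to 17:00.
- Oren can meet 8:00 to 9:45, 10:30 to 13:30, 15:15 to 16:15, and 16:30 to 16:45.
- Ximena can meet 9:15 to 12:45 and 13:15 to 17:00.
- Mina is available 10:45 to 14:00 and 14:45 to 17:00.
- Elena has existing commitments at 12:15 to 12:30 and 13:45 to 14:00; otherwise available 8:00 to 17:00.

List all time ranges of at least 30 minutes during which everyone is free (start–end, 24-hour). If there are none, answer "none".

Hassan free within 08:00–17:00: 08:45–13:45, 15:45–17:00.
Elena free within 08:00–17:00: 08:00–12:15, 12:30–13:45, 14:00–17:00.
Hassan ∩ Oren: 08:45–09:45, 10:30–13:30, 15:45–16:15, 16:30–16:45.
Hassan ∩ Oren ∩ Ximena: 09:15–09:45, 10:30–12:45, 13:15–13:30, 15:45–16:15, 16:30–16:45.
Hassan ∩ Oren ∩ Ximena ∩ Mina: 10:45–12:45, 13:15–13:30, 15:45–16:15, 16:30–16:45.
Hassan ∩ Oren ∩ Ximena ∩ Mina ∩ Elena: 10:45–12:15, 12:30–12:45, 13:15–13:30, 15:45–16:15, 16:30–16:45.
Windows ≥ 30 min: 10:45–12:15, 15:45–16:15.

10:45–12:15, 15:45–16:15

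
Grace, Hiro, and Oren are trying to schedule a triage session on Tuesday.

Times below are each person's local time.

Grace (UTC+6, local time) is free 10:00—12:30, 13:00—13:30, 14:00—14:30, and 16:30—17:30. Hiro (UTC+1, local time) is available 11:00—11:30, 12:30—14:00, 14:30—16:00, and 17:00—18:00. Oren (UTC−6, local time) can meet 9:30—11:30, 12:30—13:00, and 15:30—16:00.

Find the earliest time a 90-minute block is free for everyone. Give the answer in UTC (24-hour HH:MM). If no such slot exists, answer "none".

none

Grace → UTC: 04:00–06:30, 07:00–07:30, 08:00–08:30, 10:30–11:30.
Hiro → UTC: 10:00–10:30, 11:30–13:00, 13:30–15:00, 16:00–17:00.
Oren → UTC: 15:30–17:30, 18:30–19:00, 21:30–22:00.
Grace ∩ Hiro: (none).
Grace ∩ Hiro ∩ Oren: (none).
Windows ≥ 90 min: (none).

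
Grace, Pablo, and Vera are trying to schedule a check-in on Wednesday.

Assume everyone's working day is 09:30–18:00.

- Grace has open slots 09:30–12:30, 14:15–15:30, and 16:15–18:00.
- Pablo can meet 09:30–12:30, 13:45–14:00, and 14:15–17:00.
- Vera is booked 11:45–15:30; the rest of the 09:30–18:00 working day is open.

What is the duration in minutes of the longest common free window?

Vera free within 09:30–18:00: 09:30–11:45, 15:30–18:00.
Grace ∩ Pablo: 09:30–12:30, 14:15–15:30, 16:15–17:00.
Grace ∩ Pablo ∩ Vera: 09:30–11:45, 16:15–17:00.
Common window lengths: 135, 45 min; longest is 135.

135 minutes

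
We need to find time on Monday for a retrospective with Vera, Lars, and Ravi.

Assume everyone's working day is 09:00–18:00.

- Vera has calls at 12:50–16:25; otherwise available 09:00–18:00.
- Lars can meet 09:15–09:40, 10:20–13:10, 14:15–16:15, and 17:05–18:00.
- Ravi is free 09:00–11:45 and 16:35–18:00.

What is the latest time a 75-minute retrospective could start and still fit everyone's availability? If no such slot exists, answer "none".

10:30

Vera free within 09:00–18:00: 09:00–12:50, 16:25–18:00.
Vera ∩ Lars: 09:15–09:40, 10:20–12:50, 17:05–18:00.
Vera ∩ Lars ∩ Ravi: 09:15–09:40, 10:20–11:45, 17:05–18:00.
Windows ≥ 75 min: 10:20–11:45.
Latest start in the last window 10:20–11:45 is 11:45 − 75 min = 10:30.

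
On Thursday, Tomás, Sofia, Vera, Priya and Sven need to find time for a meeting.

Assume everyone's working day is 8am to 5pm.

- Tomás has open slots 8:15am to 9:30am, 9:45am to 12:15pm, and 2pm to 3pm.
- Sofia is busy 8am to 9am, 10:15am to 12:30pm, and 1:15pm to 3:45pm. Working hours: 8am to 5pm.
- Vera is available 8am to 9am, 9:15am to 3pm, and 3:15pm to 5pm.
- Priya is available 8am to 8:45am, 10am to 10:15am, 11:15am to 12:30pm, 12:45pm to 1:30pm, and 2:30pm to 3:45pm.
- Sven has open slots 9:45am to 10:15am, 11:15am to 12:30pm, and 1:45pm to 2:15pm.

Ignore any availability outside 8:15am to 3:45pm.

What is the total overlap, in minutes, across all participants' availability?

15 minutes

Sofia free within 08:00–17:00: 09:00–10:15, 12:30–13:15, 15:45–17:00.
Tomás ∩ Sofia: 09:00–09:30, 09:45–10:15.
Tomás ∩ Sofia ∩ Vera: 09:15–09:30, 09:45–10:15.
Tomás ∩ Sofia ∩ Vera ∩ Priya: 10:00–10:15.
Tomás ∩ Sofia ∩ Vera ∩ Priya ∩ Sven: 10:00–10:15.
Restricted to 08:15–15:45: 10:00–10:15.
Total common minutes: 15.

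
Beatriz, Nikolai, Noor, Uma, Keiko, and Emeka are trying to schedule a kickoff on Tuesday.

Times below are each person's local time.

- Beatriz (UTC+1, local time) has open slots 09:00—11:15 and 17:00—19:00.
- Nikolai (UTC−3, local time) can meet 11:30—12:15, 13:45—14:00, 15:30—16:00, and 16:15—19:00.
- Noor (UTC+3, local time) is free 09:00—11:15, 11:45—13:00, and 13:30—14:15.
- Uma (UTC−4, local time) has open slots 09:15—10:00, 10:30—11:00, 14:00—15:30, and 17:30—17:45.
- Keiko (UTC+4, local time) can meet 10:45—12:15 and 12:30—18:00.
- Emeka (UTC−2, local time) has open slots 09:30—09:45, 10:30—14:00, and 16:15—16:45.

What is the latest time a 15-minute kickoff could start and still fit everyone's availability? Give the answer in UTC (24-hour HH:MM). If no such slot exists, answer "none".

Beatriz → UTC: 08:00–10:15, 16:00–18:00.
Nikolai → UTC: 14:30–15:15, 16:45–17:00, 18:30–19:00, 19:15–22:00.
Noor → UTC: 06:00–08:15, 08:45–10:00, 10:30–11:15.
Uma → UTC: 13:15–14:00, 14:30–15:00, 18:00–19:30, 21:30–21:45.
Keiko → UTC: 06:45–08:15, 08:30–14:00.
Emeka → UTC: 11:30–11:45, 12:30–16:00, 18:15–18:45.
Beatriz ∩ Nikolai: 16:45–17:00.
Beatriz ∩ Nikolai ∩ Noor: (none).
Beatriz ∩ Nikolai ∩ Noor ∩ Uma: (none).
Beatriz ∩ Nikolai ∩ Noor ∩ Uma ∩ Keiko: (none).
Beatriz ∩ Nikolai ∩ Noor ∩ Uma ∩ Keiko ∩ Emeka: (none).
Windows ≥ 15 min: (none).

none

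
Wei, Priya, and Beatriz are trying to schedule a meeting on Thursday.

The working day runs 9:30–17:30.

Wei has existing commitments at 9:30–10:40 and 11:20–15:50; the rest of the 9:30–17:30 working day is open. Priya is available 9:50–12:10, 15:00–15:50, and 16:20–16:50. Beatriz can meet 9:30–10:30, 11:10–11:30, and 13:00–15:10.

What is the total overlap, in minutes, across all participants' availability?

Wei free within 09:30–17:30: 10:40–11:20, 15:50–17:30.
Wei ∩ Priya: 10:40–11:20, 16:20–16:50.
Wei ∩ Priya ∩ Beatriz: 11:10–11:20.
Total common minutes: 10.

10 minutes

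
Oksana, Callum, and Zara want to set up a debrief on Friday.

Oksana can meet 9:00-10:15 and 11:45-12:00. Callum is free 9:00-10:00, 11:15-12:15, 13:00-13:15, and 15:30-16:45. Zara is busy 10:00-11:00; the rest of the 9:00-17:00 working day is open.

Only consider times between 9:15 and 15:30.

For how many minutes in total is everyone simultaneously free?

Zara free within 09:00–17:00: 09:00–10:00, 11:00–17:00.
Oksana ∩ Callum: 09:00–10:00, 11:45–12:00.
Oksana ∩ Callum ∩ Zara: 09:00–10:00, 11:45–12:00.
Restricted to 09:15–15:30: 09:15–10:00, 11:45–12:00.
Total common minutes: 45 + 15 = 60.

60 minutes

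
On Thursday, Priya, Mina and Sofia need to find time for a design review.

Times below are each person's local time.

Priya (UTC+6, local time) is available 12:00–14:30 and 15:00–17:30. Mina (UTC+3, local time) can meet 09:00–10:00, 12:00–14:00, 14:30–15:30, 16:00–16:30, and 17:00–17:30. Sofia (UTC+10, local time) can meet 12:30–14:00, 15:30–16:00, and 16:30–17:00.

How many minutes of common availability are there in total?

Priya → UTC: 06:00–08:30, 09:00–11:30.
Mina → UTC: 06:00–07:00, 09:00–11:00, 11:30–12:30, 13:00–13:30, 14:00–14:30.
Sofia → UTC: 02:30–04:00, 05:30–06:00, 06:30–07:00.
Priya ∩ Mina: 06:00–07:00, 09:00–11:00.
Priya ∩ Mina ∩ Sofia: 06:30–07:00.
Total common minutes: 30.

30 minutes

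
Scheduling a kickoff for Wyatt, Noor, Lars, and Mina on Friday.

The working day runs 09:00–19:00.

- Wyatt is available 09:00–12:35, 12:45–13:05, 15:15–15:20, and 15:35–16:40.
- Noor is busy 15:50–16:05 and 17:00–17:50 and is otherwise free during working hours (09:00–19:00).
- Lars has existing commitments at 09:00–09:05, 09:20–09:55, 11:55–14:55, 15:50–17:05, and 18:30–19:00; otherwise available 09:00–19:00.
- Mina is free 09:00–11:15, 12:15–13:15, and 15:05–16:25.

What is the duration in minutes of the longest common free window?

Noor free within 09:00–19:00: 09:00–15:50, 16:05–17:00, 17:50–19:00.
Lars free within 09:00–19:00: 09:05–09:20, 09:55–11:55, 14:55–15:50, 17:05–18:30.
Wyatt ∩ Noor: 09:00–12:35, 12:45–13:05, 15:15–15:20, 15:35–15:50, 16:05–16:40.
Wyatt ∩ Noor ∩ Lars: 09:05–09:20, 09:55–11:55, 15:15–15:20, 15:35–15:50.
Wyatt ∩ Noor ∩ Lars ∩ Mina: 09:05–09:20, 09:55–11:15, 15:15–15:20, 15:35–15:50.
Common window lengths: 15, 80, 5, 15 min; longest is 80.

80 minutes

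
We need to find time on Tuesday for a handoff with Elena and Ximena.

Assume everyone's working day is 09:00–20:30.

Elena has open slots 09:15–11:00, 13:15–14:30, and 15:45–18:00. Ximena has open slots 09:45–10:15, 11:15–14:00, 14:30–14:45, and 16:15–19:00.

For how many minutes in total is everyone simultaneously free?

180 minutes

Elena ∩ Ximena: 09:45–10:15, 13:15–14:00, 16:15–18:00.
Total common minutes: 30 + 45 + 105 = 180.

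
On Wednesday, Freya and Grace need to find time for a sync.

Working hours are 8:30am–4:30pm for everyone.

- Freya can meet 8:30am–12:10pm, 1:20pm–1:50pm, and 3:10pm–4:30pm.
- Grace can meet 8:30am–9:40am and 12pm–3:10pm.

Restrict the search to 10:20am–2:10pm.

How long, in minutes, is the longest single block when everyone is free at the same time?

Freya ∩ Grace: 08:30–09:40, 12:00–12:10, 13:20–13:50.
Restricted to 10:20–14:10: 12:00–12:10, 13:20–13:50.
Common window lengths: 10, 30 min; longest is 30.

30 minutes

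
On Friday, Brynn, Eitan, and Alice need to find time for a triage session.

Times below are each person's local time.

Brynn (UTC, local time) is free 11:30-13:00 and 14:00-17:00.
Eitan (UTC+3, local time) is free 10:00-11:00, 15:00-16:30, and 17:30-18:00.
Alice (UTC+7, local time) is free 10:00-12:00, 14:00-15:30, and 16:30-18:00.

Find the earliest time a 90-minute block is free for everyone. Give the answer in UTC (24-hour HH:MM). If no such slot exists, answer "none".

none

Brynn → UTC: 11:30–13:00, 14:00–17:00.
Eitan → UTC: 07:00–08:00, 12:00–13:30, 14:30–15:00.
Alice → UTC: 03:00–05:00, 07:00–08:30, 09:30–11:00.
Brynn ∩ Eitan: 12:00–13:00, 14:30–15:00.
Brynn ∩ Eitan ∩ Alice: (none).
Windows ≥ 90 min: (none).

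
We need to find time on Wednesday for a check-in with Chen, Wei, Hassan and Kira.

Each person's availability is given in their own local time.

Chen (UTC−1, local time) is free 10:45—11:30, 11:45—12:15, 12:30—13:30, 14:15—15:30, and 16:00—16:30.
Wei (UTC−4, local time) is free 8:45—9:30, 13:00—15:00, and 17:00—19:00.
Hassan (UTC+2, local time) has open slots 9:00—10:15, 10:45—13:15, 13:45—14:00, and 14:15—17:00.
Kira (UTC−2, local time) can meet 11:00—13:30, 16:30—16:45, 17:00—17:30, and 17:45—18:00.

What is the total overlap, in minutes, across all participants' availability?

Chen → UTC: 11:45–12:30, 12:45–13:15, 13:30–14:30, 15:15–16:30, 17:00–17:30.
Wei → UTC: 12:45–13:30, 17:00–19:00, 21:00–23:00.
Hassan → UTC: 07:00–08:15, 08:45–11:15, 11:45–12:00, 12:15–15:00.
Kira → UTC: 13:00–15:30, 18:30–18:45, 19:00–19:30, 19:45–20:00.
Chen ∩ Wei: 12:45–13:15, 17:00–17:30.
Chen ∩ Wei ∩ Hassan: 12:45–13:15.
Chen ∩ Wei ∩ Hassan ∩ Kira: 13:00–13:15.
Total common minutes: 15.

15 minutes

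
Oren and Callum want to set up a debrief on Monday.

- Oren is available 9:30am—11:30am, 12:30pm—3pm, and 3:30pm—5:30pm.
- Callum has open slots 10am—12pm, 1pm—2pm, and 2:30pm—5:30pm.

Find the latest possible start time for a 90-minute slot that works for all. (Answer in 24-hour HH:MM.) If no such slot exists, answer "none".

16:00

Oren ∩ Callum: 10:00–11:30, 13:00–14:00, 14:30–15:00, 15:30–17:30.
Windows ≥ 90 min: 10:00–11:30, 15:30–17:30.
Latest start in the last window 15:30–17:30 is 17:30 − 90 min = 16:00.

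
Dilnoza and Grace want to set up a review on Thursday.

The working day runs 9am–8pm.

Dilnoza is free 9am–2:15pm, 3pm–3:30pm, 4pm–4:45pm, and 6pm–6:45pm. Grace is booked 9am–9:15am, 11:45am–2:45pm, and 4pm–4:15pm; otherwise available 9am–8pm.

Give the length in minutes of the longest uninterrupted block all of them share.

Grace free within 09:00–20:00: 09:15–11:45, 14:45–16:00, 16:15–20:00.
Dilnoza ∩ Grace: 09:15–11:45, 15:00–15:30, 16:15–16:45, 18:00–18:45.
Common window lengths: 150, 30, 30, 45 min; longest is 150.

150 minutes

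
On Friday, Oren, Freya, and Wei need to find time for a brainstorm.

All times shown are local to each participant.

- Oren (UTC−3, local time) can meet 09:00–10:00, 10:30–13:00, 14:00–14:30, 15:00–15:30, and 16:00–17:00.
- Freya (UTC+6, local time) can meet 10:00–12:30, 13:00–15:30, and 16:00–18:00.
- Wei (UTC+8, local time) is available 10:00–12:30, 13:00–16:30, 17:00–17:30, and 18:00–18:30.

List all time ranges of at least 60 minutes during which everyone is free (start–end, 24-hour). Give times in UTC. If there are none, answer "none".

none

Oren → UTC: 12:00–13:00, 13:30–16:00, 17:00–17:30, 18:00–18:30, 19:00–20:00.
Freya → UTC: 04:00–06:30, 07:00–09:30, 10:00–12:00.
Wei → UTC: 02:00–04:30, 05:00–08:30, 09:00–09:30, 10:00–10:30.
Oren ∩ Freya: (none).
Oren ∩ Freya ∩ Wei: (none).
Windows ≥ 60 min: (none).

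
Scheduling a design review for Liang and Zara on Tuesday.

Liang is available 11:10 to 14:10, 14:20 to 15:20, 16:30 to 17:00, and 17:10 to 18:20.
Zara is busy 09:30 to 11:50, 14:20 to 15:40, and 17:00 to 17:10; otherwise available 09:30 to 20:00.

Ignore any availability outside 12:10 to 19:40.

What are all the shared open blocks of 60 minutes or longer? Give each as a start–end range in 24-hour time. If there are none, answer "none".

Zara free within 09:30–20:00: 11:50–14:20, 15:40–17:00, 17:10–20:00.
Liang ∩ Zara: 11:50–14:10, 16:30–17:00, 17:10–18:20.
Restricted to 12:10–19:40: 12:10–14:10, 16:30–17:00, 17:10–18:20.
Windows ≥ 60 min: 12:10–14:10, 17:10–18:20.

12:10–14:10, 17:10–18:20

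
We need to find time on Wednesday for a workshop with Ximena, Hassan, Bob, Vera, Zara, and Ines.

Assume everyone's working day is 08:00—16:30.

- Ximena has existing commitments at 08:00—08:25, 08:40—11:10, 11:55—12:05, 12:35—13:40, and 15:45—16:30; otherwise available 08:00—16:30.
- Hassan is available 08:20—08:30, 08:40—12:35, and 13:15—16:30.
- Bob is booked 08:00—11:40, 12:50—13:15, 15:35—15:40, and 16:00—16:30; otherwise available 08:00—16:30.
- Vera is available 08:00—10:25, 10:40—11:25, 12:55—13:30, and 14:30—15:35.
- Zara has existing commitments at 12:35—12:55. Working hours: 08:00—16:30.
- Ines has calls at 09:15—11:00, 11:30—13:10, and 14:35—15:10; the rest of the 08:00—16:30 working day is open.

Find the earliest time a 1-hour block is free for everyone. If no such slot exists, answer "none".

Ximena free within 08:00–16:30: 08:25–08:40, 11:10–11:55, 12:05–12:35, 13:40–15:45.
Bob free within 08:00–16:30: 11:40–12:50, 13:15–15:35, 15:40–16:00.
Zara free within 08:00–16:30: 08:00–12:35, 12:55–16:30.
Ines free within 08:00–16:30: 08:00–09:15, 11:00–11:30, 13:10–14:35, 15:10–16:30.
Ximena ∩ Hassan: 08:25–08:30, 11:10–11:55, 12:05–12:35, 13:40–15:45.
Ximena ∩ Hassan ∩ Bob: 11:40–11:55, 12:05–12:35, 13:40–15:35, 15:40–15:45.
Ximena ∩ Hassan ∩ Bob ∩ Vera: 14:30–15:35.
Ximena ∩ Hassan ∩ Bob ∩ Vera ∩ Zara: 14:30–15:35.
Ximena ∩ Hassan ∩ Bob ∩ Vera ∩ Zara ∩ Ines: 14:30–14:35, 15:10–15:35.
Windows ≥ 60 min: (none).

none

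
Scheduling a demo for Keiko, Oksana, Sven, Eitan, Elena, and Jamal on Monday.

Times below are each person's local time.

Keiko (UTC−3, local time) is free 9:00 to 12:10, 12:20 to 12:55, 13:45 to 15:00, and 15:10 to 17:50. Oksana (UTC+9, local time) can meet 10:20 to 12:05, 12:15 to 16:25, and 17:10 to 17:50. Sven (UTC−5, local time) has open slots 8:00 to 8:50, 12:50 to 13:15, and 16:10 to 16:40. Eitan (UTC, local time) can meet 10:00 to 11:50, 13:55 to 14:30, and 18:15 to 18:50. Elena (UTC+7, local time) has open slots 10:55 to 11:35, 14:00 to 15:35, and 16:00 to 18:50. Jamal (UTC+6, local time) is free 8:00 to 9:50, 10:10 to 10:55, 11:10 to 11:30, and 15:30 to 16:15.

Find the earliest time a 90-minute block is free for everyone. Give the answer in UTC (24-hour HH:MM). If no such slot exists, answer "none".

none

Keiko → UTC: 12:00–15:10, 15:20–15:55, 16:45–18:00, 18:10–20:50.
Oksana → UTC: 01:20–03:05, 03:15–07:25, 08:10–08:50.
Sven → UTC: 13:00–13:50, 17:50–18:15, 21:10–21:40.
Eitan → UTC: 10:00–11:50, 13:55–14:30, 18:15–18:50.
Elena → UTC: 03:55–04:35, 07:00–08:35, 09:00–11:50.
Jamal → UTC: 02:00–03:50, 04:10–04:55, 05:10–05:30, 09:30–10:15.
Keiko ∩ Oksana: (none).
Keiko ∩ Oksana ∩ Sven: (none).
Keiko ∩ Oksana ∩ Sven ∩ Eitan: (none).
Keiko ∩ Oksana ∩ Sven ∩ Eitan ∩ Elena: (none).
Keiko ∩ Oksana ∩ Sven ∩ Eitan ∩ Elena ∩ Jamal: (none).
Windows ≥ 90 min: (none).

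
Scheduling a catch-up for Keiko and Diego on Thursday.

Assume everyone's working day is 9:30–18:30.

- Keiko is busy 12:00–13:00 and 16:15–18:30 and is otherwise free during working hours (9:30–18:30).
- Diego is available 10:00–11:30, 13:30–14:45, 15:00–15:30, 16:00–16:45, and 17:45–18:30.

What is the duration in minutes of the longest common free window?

Keiko free within 09:30–18:30: 09:30–12:00, 13:00–16:15.
Keiko ∩ Diego: 10:00–11:30, 13:30–14:45, 15:00–15:30, 16:00–16:15.
Common window lengths: 90, 75, 30, 15 min; longest is 90.

90 minutes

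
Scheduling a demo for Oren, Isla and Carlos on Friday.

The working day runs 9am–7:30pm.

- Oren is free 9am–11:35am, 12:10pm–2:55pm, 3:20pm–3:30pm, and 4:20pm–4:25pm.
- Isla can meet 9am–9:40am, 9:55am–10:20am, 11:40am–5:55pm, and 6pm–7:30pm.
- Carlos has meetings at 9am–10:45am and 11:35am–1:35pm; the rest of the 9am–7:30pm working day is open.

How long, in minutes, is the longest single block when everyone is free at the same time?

Carlos free within 09:00–19:30: 10:45–11:35, 13:35–19:30.
Oren ∩ Isla: 09:00–09:40, 09:55–10:20, 12:10–14:55, 15:20–15:30, 16:20–16:25.
Oren ∩ Isla ∩ Carlos: 13:35–14:55, 15:20–15:30, 16:20–16:25.
Common window lengths: 80, 10, 5 min; longest is 80.

80 minutes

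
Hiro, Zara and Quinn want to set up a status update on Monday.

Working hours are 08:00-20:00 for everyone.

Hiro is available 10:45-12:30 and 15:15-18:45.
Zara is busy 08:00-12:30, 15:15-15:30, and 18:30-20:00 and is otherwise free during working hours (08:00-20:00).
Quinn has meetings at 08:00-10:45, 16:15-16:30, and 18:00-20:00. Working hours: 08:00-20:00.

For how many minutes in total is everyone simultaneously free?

Zara free within 08:00–20:00: 12:30–15:15, 15:30–18:30.
Quinn free within 08:00–20:00: 10:45–16:15, 16:30–18:00.
Hiro ∩ Zara: 15:30–18:30.
Hiro ∩ Zara ∩ Quinn: 15:30–16:15, 16:30–18:00.
Total common minutes: 45 + 90 = 135.

135 minutes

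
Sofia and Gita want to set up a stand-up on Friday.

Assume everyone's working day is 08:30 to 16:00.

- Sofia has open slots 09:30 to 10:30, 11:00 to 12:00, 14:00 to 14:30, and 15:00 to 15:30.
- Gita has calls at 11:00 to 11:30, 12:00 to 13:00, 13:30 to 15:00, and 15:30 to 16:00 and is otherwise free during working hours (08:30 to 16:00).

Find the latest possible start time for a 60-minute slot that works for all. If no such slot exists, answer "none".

Gita free within 08:30–16:00: 08:30–11:00, 11:30–12:00, 13:00–13:30, 15:00–15:30.
Sofia ∩ Gita: 09:30–10:30, 11:30–12:00, 15:00–15:30.
Windows ≥ 60 min: 09:30–10:30.
Latest start in the last window 09:30–10:30 is 10:30 − 60 min = 09:30.

09:30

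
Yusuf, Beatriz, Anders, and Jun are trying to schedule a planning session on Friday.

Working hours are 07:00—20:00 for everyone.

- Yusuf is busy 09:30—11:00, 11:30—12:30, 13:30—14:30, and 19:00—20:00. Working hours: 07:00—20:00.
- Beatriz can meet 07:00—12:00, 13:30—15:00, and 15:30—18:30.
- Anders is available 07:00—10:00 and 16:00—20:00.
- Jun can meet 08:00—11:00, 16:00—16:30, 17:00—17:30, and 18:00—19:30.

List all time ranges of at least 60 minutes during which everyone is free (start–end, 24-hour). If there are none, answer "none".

Yusuf free within 07:00–20:00: 07:00–09:30, 11:00–11:30, 12:30–13:30, 14:30–19:00.
Yusuf ∩ Beatriz: 07:00–09:30, 11:00–11:30, 14:30–15:00, 15:30–18:30.
Yusuf ∩ Beatriz ∩ Anders: 07:00–09:30, 16:00–18:30.
Yusuf ∩ Beatriz ∩ Anders ∩ Jun: 08:00–09:30, 16:00–16:30, 17:00–17:30, 18:00–18:30.
Windows ≥ 60 min: 08:00–09:30.

08:00–09:30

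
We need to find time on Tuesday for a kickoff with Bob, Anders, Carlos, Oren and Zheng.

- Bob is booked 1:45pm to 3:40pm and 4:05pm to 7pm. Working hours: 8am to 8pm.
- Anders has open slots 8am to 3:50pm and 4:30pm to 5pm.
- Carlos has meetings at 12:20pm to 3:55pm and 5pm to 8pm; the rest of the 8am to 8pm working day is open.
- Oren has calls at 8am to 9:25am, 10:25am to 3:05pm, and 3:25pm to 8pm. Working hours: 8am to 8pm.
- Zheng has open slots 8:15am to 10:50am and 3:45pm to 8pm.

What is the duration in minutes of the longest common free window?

Bob free within 08:00–20:00: 08:00–13:45, 15:40–16:05, 19:00–20:00.
Carlos free within 08:00–20:00: 08:00–12:20, 15:55–17:00.
Oren free within 08:00–20:00: 09:25–10:25, 15:05–15:25.
Bob ∩ Anders: 08:00–13:45, 15:40–15:50.
Bob ∩ Anders ∩ Carlos: 08:00–12:20.
Bob ∩ Anders ∩ Carlos ∩ Oren: 09:25–10:25.
Bob ∩ Anders ∩ Carlos ∩ Oren ∩ Zheng: 09:25–10:25.
Single common window of 60 minutes.

60 minutes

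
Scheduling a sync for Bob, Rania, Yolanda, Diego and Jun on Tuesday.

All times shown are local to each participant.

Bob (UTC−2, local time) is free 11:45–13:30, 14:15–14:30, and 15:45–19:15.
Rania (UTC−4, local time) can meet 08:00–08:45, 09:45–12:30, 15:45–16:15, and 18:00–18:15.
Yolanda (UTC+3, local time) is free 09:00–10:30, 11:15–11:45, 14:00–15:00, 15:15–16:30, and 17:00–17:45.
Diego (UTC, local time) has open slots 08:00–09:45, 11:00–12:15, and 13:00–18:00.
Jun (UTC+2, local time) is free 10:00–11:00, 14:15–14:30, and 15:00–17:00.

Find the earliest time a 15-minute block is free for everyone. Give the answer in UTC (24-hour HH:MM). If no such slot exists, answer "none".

14:00

Bob → UTC: 13:45–15:30, 16:15–16:30, 17:45–21:15.
Rania → UTC: 12:00–12:45, 13:45–16:30, 19:45–20:15, 22:00–22:15.
Yolanda → UTC: 06:00–07:30, 08:15–08:45, 11:00–12:00, 12:15–13:30, 14:00–14:45.
Diego → UTC: 08:00–09:45, 11:00–12:15, 13:00–18:00.
Jun → UTC: 08:00–09:00, 12:15–12:30, 13:00–15:00.
Bob ∩ Rania: 13:45–15:30, 16:15–16:30, 19:45–20:15.
Bob ∩ Rania ∩ Yolanda: 14:00–14:45.
Bob ∩ Rania ∩ Yolanda ∩ Diego: 14:00–14:45.
Bob ∩ Rania ∩ Yolanda ∩ Diego ∩ Jun: 14:00–14:45.
Windows ≥ 15 min: 14:00–14:45.
Earliest such window starts at 14:00.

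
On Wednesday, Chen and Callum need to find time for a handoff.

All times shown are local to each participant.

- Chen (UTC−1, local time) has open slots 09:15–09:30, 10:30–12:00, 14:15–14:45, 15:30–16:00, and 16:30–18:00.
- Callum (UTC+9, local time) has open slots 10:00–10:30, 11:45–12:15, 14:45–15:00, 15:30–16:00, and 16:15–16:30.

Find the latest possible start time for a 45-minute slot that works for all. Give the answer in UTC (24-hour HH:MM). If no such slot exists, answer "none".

none

Chen → UTC: 10:15–10:30, 11:30–13:00, 15:15–15:45, 16:30–17:00, 17:30–19:00.
Callum → UTC: 01:00–01:30, 02:45–03:15, 05:45–06:00, 06:30–07:00, 07:15–07:30.
Chen ∩ Callum: (none).
Windows ≥ 45 min: (none).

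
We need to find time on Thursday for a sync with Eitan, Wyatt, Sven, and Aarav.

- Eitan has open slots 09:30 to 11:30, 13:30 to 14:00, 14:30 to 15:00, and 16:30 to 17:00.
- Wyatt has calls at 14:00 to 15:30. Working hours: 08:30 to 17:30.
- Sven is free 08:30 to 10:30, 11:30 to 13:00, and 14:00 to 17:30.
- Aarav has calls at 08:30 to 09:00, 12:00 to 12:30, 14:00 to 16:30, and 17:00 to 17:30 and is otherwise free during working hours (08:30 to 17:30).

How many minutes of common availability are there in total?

Wyatt free within 08:30–17:30: 08:30–14:00, 15:30–17:30.
Aarav free within 08:30–17:30: 09:00–12:00, 12:30–14:00, 16:30–17:00.
Eitan ∩ Wyatt: 09:30–11:30, 13:30–14:00, 16:30–17:00.
Eitan ∩ Wyatt ∩ Sven: 09:30–10:30, 16:30–17:00.
Eitan ∩ Wyatt ∩ Sven ∩ Aarav: 09:30–10:30, 16:30–17:00.
Total common minutes: 60 + 30 = 90.

90 minutes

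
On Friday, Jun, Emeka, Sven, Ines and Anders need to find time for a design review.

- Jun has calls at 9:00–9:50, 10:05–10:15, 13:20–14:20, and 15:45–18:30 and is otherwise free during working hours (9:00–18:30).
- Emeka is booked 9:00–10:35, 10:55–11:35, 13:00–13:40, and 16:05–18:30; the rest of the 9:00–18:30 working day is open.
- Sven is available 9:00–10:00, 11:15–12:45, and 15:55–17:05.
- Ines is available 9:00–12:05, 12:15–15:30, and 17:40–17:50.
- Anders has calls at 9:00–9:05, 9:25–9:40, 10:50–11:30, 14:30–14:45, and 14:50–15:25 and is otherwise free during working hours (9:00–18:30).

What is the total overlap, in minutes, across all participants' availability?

Jun free within 09:00–18:30: 09:50–10:05, 10:15–13:20, 14:20–15:45.
Emeka free within 09:00–18:30: 10:35–10:55, 11:35–13:00, 13:40–16:05.
Anders free within 09:00–18:30: 09:05–09:25, 09:40–10:50, 11:30–14:30, 14:45–14:50, 15:25–18:30.
Jun ∩ Emeka: 10:35–10:55, 11:35–13:00, 14:20–15:45.
Jun ∩ Emeka ∩ Sven: 11:35–12:45.
Jun ∩ Emeka ∩ Sven ∩ Ines: 11:35–12:05, 12:15–12:45.
Jun ∩ Emeka ∩ Sven ∩ Ines ∩ Anders: 11:35–12:05, 12:15–12:45.
Total common minutes: 30 + 30 = 60.

60 minutes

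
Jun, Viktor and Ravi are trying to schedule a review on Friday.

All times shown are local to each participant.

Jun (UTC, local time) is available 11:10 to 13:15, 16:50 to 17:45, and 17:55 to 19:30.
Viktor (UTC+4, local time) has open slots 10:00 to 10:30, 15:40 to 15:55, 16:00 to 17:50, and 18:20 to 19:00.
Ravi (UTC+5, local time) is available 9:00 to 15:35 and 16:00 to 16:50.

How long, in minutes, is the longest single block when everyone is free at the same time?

Jun → UTC: 11:10–13:15, 16:50–17:45, 17:55–19:30.
Viktor → UTC: 06:00–06:30, 11:40–11:55, 12:00–13:50, 14:20–15:00.
Ravi → UTC: 04:00–10:35, 11:00–11:50.
Jun ∩ Viktor: 11:40–11:55, 12:00–13:15.
Jun ∩ Viktor ∩ Ravi: 11:40–11:50.
Single common window of 10 minutes.

10 minutes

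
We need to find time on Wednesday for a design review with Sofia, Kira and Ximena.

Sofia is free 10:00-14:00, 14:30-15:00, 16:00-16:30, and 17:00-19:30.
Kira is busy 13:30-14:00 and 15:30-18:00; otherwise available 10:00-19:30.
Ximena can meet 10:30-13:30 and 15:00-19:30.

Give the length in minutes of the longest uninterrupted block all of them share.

180 minutes

Kira free within 10:00–19:30: 10:00–13:30, 14:00–15:30, 18:00–19:30.
Sofia ∩ Kira: 10:00–13:30, 14:30–15:00, 18:00–19:30.
Sofia ∩ Kira ∩ Ximena: 10:30–13:30, 18:00–19:30.
Common window lengths: 180, 90 min; longest is 180.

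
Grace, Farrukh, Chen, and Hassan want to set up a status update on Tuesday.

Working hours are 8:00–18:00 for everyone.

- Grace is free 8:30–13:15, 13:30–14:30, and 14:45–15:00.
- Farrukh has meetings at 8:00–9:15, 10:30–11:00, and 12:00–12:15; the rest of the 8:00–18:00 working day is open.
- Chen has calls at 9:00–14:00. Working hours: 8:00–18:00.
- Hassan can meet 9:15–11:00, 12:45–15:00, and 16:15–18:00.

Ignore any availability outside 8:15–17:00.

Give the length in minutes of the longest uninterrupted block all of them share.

Farrukh free within 08:00–18:00: 09:15–10:30, 11:00–12:00, 12:15–18:00.
Chen free within 08:00–18:00: 08:00–09:00, 14:00–18:00.
Grace ∩ Farrukh: 09:15–10:30, 11:00–12:00, 12:15–13:15, 13:30–14:30, 14:45–15:00.
Grace ∩ Farrukh ∩ Chen: 14:00–14:30, 14:45–15:00.
Grace ∩ Farrukh ∩ Chen ∩ Hassan: 14:00–14:30, 14:45–15:00.
Restricted to 08:15–17:00: 14:00–14:30, 14:45–15:00.
Common window lengths: 30, 15 min; longest is 30.

30 minutes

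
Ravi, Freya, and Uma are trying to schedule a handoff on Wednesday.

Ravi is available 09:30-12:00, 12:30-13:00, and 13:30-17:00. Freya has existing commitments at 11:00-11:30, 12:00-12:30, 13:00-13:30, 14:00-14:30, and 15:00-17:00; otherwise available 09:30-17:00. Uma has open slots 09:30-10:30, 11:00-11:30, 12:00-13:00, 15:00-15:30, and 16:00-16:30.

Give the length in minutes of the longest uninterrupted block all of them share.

Freya free within 09:30–17:00: 09:30–11:00, 11:30–12:00, 12:30–13:00, 13:30–14:00, 14:30–15:00.
Ravi ∩ Freya: 09:30–11:00, 11:30–12:00, 12:30–13:00, 13:30–14:00, 14:30–15:00.
Ravi ∩ Freya ∩ Uma: 09:30–10:30, 12:30–13:00.
Common window lengths: 60, 30 min; longest is 60.

60 minutes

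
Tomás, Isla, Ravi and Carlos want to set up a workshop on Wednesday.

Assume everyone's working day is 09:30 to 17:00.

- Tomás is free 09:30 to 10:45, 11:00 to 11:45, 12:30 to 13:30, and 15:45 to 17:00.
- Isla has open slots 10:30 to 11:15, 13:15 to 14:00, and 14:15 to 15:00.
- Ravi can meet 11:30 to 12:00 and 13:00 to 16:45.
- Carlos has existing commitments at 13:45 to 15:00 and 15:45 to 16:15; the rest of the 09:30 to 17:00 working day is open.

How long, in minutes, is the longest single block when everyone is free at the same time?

15 minutes

Carlos free within 09:30–17:00: 09:30–13:45, 15:00–15:45, 16:15–17:00.
Tomás ∩ Isla: 10:30–10:45, 11:00–11:15, 13:15–13:30.
Tomás ∩ Isla ∩ Ravi: 13:15–13:30.
Tomás ∩ Isla ∩ Ravi ∩ Carlos: 13:15–13:30.
Single common window of 15 minutes.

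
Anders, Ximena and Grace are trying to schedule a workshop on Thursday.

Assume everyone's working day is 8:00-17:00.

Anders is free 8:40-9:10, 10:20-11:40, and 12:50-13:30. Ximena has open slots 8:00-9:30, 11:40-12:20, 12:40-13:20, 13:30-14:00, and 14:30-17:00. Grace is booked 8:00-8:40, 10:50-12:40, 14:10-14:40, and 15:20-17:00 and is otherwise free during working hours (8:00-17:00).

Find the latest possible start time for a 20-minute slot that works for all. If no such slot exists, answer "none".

13:00

Grace free within 08:00–17:00: 08:40–10:50, 12:40–14:10, 14:40–15:20.
Anders ∩ Ximena: 08:40–09:10, 12:50–13:20.
Anders ∩ Ximena ∩ Grace: 08:40–09:10, 12:50–13:20.
Windows ≥ 20 min: 08:40–09:10, 12:50–13:20.
Latest start in the last window 12:50–13:20 is 13:20 − 20 min = 13:00.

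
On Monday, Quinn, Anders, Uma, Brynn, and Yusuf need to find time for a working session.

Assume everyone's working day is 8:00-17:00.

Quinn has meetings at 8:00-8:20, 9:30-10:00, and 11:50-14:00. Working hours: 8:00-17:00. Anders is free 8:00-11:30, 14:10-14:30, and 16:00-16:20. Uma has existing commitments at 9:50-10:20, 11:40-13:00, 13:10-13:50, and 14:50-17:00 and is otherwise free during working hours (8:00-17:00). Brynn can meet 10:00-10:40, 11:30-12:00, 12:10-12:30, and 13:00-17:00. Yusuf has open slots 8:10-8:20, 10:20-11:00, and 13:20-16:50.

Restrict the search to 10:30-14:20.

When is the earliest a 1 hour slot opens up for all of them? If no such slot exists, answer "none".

Quinn free within 08:00–17:00: 08:20–09:30, 10:00–11:50, 14:00–17:00.
Uma free within 08:00–17:00: 08:00–09:50, 10:20–11:40, 13:00–13:10, 13:50–14:50.
Quinn ∩ Anders: 08:20–09:30, 10:00–11:30, 14:10–14:30, 16:00–16:20.
Quinn ∩ Anders ∩ Uma: 08:20–09:30, 10:20–11:30, 14:10–14:30.
Quinn ∩ Anders ∩ Uma ∩ Brynn: 10:20–10:40, 14:10–14:30.
Quinn ∩ Anders ∩ Uma ∩ Brynn ∩ Yusuf: 10:20–10:40, 14:10–14:30.
Restricted to 10:30–14:20: 10:30–10:40, 14:10–14:20.
Windows ≥ 60 min: (none).

none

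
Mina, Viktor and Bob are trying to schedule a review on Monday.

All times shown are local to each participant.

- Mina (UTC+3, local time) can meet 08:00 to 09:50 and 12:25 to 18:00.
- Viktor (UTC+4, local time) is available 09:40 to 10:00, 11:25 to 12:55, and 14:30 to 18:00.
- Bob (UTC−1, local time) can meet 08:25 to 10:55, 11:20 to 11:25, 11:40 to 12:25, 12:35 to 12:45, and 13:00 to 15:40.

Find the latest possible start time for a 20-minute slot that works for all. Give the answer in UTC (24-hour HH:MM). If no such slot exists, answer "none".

Mina → UTC: 05:00–06:50, 09:25–15:00.
Viktor → UTC: 05:40–06:00, 07:25–08:55, 10:30–14:00.
Bob → UTC: 09:25–11:55, 12:20–12:25, 12:40–13:25, 13:35–13:45, 14:00–16:40.
Mina ∩ Viktor: 05:40–06:00, 10:30–14:00.
Mina ∩ Viktor ∩ Bob: 10:30–11:55, 12:20–12:25, 12:40–13:25, 13:35–13:45.
Windows ≥ 20 min: 10:30–11:55, 12:40–13:25.
Latest start in the last window 12:40–13:25 is 13:25 − 20 min = 13:05.

13:05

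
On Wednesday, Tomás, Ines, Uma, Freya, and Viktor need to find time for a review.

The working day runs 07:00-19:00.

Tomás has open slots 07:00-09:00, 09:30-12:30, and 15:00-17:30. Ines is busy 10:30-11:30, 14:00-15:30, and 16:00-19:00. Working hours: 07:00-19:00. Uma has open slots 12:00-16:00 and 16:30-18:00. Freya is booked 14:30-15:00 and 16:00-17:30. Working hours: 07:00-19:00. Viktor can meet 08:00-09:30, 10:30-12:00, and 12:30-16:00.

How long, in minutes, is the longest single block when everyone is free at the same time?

Ines free within 07:00–19:00: 07:00–10:30, 11:30–14:00, 15:30–16:00.
Freya free within 07:00–19:00: 07:00–14:30, 15:00–16:00, 17:30–19:00.
Tomás ∩ Ines: 07:00–09:00, 09:30–10:30, 11:30–12:30, 15:30–16:00.
Tomás ∩ Ines ∩ Uma: 12:00–12:30, 15:30–16:00.
Tomás ∩ Ines ∩ Uma ∩ Freya: 12:00–12:30, 15:30–16:00.
Tomás ∩ Ines ∩ Uma ∩ Freya ∩ Viktor: 15:30–16:00.
Single common window of 30 minutes.

30 minutes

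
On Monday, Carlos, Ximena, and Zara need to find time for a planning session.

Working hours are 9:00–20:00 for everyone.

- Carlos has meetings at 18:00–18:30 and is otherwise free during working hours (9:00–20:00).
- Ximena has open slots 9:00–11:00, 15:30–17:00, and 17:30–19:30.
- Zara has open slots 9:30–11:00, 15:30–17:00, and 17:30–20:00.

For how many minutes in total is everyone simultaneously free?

270 minutes

Carlos free within 09:00–20:00: 09:00–18:00, 18:30–20:00.
Carlos ∩ Ximena: 09:00–11:00, 15:30–17:00, 17:30–18:00, 18:30–19:30.
Carlos ∩ Ximena ∩ Zara: 09:30–11:00, 15:30–17:00, 17:30–18:00, 18:30–19:30.
Total common minutes: 90 + 90 + 30 + 60 = 270.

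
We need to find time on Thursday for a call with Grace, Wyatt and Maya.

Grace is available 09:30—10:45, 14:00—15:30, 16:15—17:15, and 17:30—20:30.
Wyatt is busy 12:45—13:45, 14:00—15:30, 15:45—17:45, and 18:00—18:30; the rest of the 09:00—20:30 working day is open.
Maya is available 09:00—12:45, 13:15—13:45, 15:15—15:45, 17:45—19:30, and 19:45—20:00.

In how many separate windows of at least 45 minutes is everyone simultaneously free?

2

Wyatt free within 09:00–20:30: 09:00–12:45, 13:45–14:00, 15:30–15:45, 17:45–18:00, 18:30–20:30.
Grace ∩ Wyatt: 09:30–10:45, 17:45–18:00, 18:30–20:30.
Grace ∩ Wyatt ∩ Maya: 09:30–10:45, 17:45–18:00, 18:30–19:30, 19:45–20:00.
Windows ≥ 45 min: 09:30–10:45, 18:30–19:30.
That's 2 windows.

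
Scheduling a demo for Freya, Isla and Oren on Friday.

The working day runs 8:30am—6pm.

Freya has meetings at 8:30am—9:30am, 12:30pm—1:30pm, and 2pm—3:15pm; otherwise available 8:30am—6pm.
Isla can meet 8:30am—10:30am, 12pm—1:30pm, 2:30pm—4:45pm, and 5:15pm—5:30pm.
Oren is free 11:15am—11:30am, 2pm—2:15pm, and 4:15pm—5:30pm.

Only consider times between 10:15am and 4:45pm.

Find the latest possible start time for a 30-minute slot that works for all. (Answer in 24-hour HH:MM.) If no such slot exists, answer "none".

16:15

Freya free within 08:30–18:00: 09:30–12:30, 13:30–14:00, 15:15–18:00.
Freya ∩ Isla: 09:30–10:30, 12:00–12:30, 15:15–16:45, 17:15–17:30.
Freya ∩ Isla ∩ Oren: 16:15–16:45, 17:15–17:30.
Restricted to 10:15–16:45: 16:15–16:45.
Windows ≥ 30 min: 16:15–16:45.
Latest start in the last window 16:15–16:45 is 16:45 − 30 min = 16:15.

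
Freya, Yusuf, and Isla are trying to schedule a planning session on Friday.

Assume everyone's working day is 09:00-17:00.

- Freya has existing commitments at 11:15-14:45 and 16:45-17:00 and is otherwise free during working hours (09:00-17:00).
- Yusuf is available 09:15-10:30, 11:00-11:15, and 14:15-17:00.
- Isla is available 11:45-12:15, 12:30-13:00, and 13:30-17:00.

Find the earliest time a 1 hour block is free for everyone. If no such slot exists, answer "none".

Freya free within 09:00–17:00: 09:00–11:15, 14:45–16:45.
Freya ∩ Yusuf: 09:15–10:30, 11:00–11:15, 14:45–16:45.
Freya ∩ Yusuf ∩ Isla: 14:45–16:45.
Windows ≥ 60 min: 14:45–16:45.
Earliest such window starts at 14:45.

14:45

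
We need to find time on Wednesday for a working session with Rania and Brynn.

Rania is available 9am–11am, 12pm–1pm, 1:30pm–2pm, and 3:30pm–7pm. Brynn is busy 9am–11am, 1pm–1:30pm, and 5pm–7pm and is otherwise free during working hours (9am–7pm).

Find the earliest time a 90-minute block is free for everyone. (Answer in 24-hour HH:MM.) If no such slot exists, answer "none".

Brynn free within 09:00–19:00: 11:00–13:00, 13:30–17:00.
Rania ∩ Brynn: 12:00–13:00, 13:30–14:00, 15:30–17:00.
Windows ≥ 90 min: 15:30–17:00.
Earliest such window starts at 15:30.

15:30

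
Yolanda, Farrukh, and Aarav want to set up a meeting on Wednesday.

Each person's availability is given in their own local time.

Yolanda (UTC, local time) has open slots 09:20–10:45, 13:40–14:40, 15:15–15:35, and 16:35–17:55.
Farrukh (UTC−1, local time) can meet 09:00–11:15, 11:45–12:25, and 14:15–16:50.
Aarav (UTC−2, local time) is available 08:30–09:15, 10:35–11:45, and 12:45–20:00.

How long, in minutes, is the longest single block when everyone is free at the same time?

75 minutes

Yolanda → UTC: 09:20–10:45, 13:40–14:40, 15:15–15:35, 16:35–17:55.
Farrukh → UTC: 10:00–12:15, 12:45–13:25, 15:15–17:50.
Aarav → UTC: 10:30–11:15, 12:35–13:45, 14:45–22:00.
Yolanda ∩ Farrukh: 10:00–10:45, 15:15–15:35, 16:35–17:50.
Yolanda ∩ Farrukh ∩ Aarav: 10:30–10:45, 15:15–15:35, 16:35–17:50.
Common window lengths: 15, 20, 75 min; longest is 75.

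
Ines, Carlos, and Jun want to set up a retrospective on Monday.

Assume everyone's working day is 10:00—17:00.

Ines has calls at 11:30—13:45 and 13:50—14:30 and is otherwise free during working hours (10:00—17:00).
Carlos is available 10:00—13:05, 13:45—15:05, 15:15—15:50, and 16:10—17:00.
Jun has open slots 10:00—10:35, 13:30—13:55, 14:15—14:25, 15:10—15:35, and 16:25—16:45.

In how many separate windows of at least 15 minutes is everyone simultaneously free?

3

Ines free within 10:00–17:00: 10:00–11:30, 13:45–13:50, 14:30–17:00.
Ines ∩ Carlos: 10:00–11:30, 13:45–13:50, 14:30–15:05, 15:15–15:50, 16:10–17:00.
Ines ∩ Carlos ∩ Jun: 10:00–10:35, 13:45–13:50, 15:15–15:35, 16:25–16:45.
Windows ≥ 15 min: 10:00–10:35, 15:15–15:35, 16:25–16:45.
That's 3 windows.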